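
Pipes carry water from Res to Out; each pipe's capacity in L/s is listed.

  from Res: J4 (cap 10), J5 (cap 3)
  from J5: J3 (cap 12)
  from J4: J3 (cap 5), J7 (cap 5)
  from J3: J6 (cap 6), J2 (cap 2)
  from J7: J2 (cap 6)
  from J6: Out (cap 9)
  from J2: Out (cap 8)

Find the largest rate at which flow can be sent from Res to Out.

Augment Res→J5→J3→J6→Out: bottleneck 3, flow now 3.
Augment Res→J4→J3→J6→Out: bottleneck 3, flow now 6.
Augment Res→J4→J3→J2→Out: bottleneck 2, flow now 8.
Augment Res→J4→J7→J2→Out: bottleneck 5, flow now 13.
No augmenting path remains; maximum flow = 13.
In the residual graph, reachable from Res: {Res}.
Min-cut edges: Res→J5 (3), Res→J4 (10); capacity 3 + 10 = 13.
This cut is saturated, so no flow can exceed 13.

13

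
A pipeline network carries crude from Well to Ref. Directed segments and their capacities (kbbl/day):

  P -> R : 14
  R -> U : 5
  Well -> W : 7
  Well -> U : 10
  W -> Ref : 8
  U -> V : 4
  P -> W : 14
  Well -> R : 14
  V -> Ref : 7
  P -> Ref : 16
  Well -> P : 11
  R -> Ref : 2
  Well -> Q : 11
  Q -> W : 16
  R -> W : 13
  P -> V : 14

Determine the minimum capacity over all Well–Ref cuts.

Augment Well→P→Ref: bottleneck 11, flow now 11.
Augment Well→R→Ref: bottleneck 2, flow now 13.
Augment Well→W→Ref: bottleneck 7, flow now 20.
Augment Well→Q→W→Ref: bottleneck 1, flow now 21.
Augment Well→U→V→Ref: bottleneck 4, flow now 25.
No augmenting path remains; maximum flow = 25.
By max-flow min-cut, the minimum cut capacity equals the max flow.
In the residual graph, reachable from Well: {Well, Q, R, U, W}.
Min-cut edges: Well→P (11), R→Ref (2), U→V (4), W→Ref (8); capacity 11 + 2 + 4 + 8 = 25.

25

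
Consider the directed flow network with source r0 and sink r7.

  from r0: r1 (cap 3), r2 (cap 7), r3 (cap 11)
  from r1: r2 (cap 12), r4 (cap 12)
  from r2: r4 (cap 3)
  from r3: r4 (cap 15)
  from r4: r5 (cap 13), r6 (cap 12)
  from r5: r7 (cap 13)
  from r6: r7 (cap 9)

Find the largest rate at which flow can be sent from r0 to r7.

Augment r0→r1→r4→r5→r7: bottleneck 3, flow now 3.
Augment r0→r2→r4→r5→r7: bottleneck 3, flow now 6.
Augment r0→r3→r4→r5→r7: bottleneck 7, flow now 13.
Augment r0→r3→r4→r6→r7: bottleneck 4, flow now 17.
No augmenting path remains; maximum flow = 17.
In the residual graph, reachable from r0: {r0, r2}.
Min-cut edges: r0→r1 (3), r0→r3 (11), r2→r4 (3); capacity 3 + 11 + 3 = 17.
This cut is saturated, so no flow can exceed 17.

17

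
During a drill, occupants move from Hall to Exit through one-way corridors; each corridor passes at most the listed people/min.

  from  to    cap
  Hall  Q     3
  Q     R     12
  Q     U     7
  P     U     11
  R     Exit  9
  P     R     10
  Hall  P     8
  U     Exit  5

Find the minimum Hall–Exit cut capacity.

11

Augment Hall→P→R→Exit: bottleneck 8, flow now 8.
Augment Hall→Q→R→Exit: bottleneck 1, flow now 9.
Augment Hall→Q→U→Exit: bottleneck 2, flow now 11.
No augmenting path remains; maximum flow = 11.
By max-flow min-cut, the minimum cut capacity equals the max flow.
In the residual graph, reachable from Hall: {Hall}.
Min-cut edges: Hall→P (8), Hall→Q (3); capacity 8 + 3 = 11.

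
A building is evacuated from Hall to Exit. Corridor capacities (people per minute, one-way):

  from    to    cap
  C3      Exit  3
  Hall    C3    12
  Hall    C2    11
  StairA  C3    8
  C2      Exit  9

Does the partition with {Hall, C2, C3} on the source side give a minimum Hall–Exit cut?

Given cut capacity: 9 + 3 = 12.
Augment Hall→C2→Exit: bottleneck 9, flow now 9.
Augment Hall→C3→Exit: bottleneck 3, flow now 12.
No augmenting path remains; maximum flow = 12.
Cut capacity 12 equals the max flow, so it is a minimum cut.

Yes — it is a minimum cut (capacity 12).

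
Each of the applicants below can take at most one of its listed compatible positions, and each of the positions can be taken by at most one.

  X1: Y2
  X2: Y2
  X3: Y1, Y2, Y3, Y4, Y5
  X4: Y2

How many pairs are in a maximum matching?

Unit-capacity flow: source→left, listed edges, right→sink; max matching = max flow.
Augmenting path X1→Y2 (+1); matched 1.
Augmenting path X3→Y1 (+1); matched 2.
No augmenting path remains; maximum matching = 2.
König certificate: {X3, Y2} is a vertex cover of size 2 (every listed pair touches it), so no matching can be larger.

2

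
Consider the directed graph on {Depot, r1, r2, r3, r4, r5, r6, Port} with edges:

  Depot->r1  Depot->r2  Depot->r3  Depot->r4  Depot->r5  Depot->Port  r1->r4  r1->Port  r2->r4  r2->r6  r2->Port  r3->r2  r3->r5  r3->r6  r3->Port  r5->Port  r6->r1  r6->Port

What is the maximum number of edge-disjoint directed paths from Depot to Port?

5

Assign every edge capacity 1; by Menger, the answer equals the max flow.
Path Depot→Port (+1); total 1.
Path Depot→r1→Port (+1); total 2.
Path Depot→r2→Port (+1); total 3.
Path Depot→r3→Port (+1); total 4.
Path Depot→r5→Port (+1); total 5.
No residual Depot→Port path; max flow = 5.
Certifying cut of size 5: {Depot→Port, Depot→r1, Depot→r2, Depot→r3, Depot→r5}.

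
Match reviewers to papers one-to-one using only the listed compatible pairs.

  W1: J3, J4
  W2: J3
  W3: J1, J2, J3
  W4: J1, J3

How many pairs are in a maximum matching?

4

Unit-capacity flow: source→left, listed edges, right→sink; max matching = max flow.
Augmenting path W1→J3 (+1); matched 1.
Augmenting path W3→J1 (+1); matched 2.
Augmenting path W2→J3→W1→J4 (+1); matched 3.
Augmenting path W4→J1→W3→J2 (+1); matched 4.
No augmenting path remains; maximum matching = 4.
König certificate: {W1, W2, W3, W4} is a vertex cover of size 4 (every listed pair touches it), so no matching can be larger.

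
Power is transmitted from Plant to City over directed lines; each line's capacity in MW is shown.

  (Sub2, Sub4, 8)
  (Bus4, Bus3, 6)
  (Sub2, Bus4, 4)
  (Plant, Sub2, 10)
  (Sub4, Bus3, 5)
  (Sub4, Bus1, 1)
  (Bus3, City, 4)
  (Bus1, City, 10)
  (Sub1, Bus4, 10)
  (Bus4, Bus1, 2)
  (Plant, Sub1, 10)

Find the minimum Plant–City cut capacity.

7

Augment Plant→Sub2→Bus4→Bus1→City: bottleneck 2, flow now 2.
Augment Plant→Sub2→Bus4→Bus3→City: bottleneck 2, flow now 4.
Augment Plant→Sub2→Sub4→Bus1→City: bottleneck 1, flow now 5.
Augment Plant→Sub2→Sub4→Bus3→City: bottleneck 2, flow now 7.
No augmenting path remains; maximum flow = 7.
By max-flow min-cut, the minimum cut capacity equals the max flow.
In the residual graph, reachable from Plant: {Plant, Sub2, Sub1, Bus4, Sub4, Bus3}.
Min-cut edges: Bus4→Bus1 (2), Sub4→Bus1 (1), Bus3→City (4); capacity 2 + 1 + 4 = 7.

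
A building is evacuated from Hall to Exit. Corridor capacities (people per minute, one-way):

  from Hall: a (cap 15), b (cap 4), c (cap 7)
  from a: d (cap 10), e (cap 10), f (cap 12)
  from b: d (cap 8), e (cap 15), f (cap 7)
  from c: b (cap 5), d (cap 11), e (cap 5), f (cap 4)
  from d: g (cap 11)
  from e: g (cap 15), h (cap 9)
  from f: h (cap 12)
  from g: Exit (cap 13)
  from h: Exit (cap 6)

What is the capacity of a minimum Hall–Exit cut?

19

Augment Hall→a→d→g→Exit: bottleneck 10, flow now 10.
Augment Hall→a→e→g→Exit: bottleneck 3, flow now 13.
Augment Hall→a→e→h→Exit: bottleneck 2, flow now 15.
Augment Hall→b→e→h→Exit: bottleneck 4, flow now 19.
No augmenting path remains; maximum flow = 19.
By max-flow min-cut, the minimum cut capacity equals the max flow.
In the residual graph, reachable from Hall: {Hall, a, b, c, d, e, f, g, h}.
Min-cut edges: g→Exit (13), h→Exit (6); capacity 13 + 6 = 19.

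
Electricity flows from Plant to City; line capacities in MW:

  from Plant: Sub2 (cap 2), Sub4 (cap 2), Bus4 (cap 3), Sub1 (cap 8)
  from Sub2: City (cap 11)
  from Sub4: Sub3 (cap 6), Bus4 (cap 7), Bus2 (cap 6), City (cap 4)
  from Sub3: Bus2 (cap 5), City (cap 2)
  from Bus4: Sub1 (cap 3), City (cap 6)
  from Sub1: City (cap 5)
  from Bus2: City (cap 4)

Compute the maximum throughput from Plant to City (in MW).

12

Augment Plant→Sub2→City: bottleneck 2, flow now 2.
Augment Plant→Sub4→City: bottleneck 2, flow now 4.
Augment Plant→Bus4→City: bottleneck 3, flow now 7.
Augment Plant→Sub1→City: bottleneck 5, flow now 12.
No augmenting path remains; maximum flow = 12.
In the residual graph, reachable from Plant: {Plant, Sub1}.
Min-cut edges: Plant→Sub2 (2), Plant→Sub4 (2), Plant→Bus4 (3), Sub1→City (5); capacity 2 + 2 + 3 + 5 = 12.
This cut is saturated, so no flow can exceed 12.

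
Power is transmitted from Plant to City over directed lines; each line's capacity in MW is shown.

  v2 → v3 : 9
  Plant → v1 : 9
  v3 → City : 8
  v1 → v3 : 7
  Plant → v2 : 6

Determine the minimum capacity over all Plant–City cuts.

8

Augment Plant→v1→v3→City: bottleneck 7, flow now 7.
Augment Plant→v2→v3→City: bottleneck 1, flow now 8.
No augmenting path remains; maximum flow = 8.
By max-flow min-cut, the minimum cut capacity equals the max flow.
In the residual graph, reachable from Plant: {Plant, v1, v2, v3}.
Min-cut edges: v3→City (8); capacity 8 = 8.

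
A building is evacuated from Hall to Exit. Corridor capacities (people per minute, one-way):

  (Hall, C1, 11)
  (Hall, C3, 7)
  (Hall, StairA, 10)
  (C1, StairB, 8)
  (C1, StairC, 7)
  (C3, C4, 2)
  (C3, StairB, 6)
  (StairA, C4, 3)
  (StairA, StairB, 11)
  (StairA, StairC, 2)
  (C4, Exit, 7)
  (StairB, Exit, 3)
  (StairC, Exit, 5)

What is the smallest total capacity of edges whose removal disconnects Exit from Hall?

Augment Hall→C1→StairB→Exit: bottleneck 3, flow now 3.
Augment Hall→C1→StairC→Exit: bottleneck 5, flow now 8.
Augment Hall→C3→C4→Exit: bottleneck 2, flow now 10.
Augment Hall→StairA→C4→Exit: bottleneck 3, flow now 13.
No augmenting path remains; maximum flow = 13.
By max-flow min-cut, the minimum cut capacity equals the max flow.
In the residual graph, reachable from Hall: {Hall, C1, C3, StairA, StairB, StairC}.
Min-cut edges: C3→C4 (2), StairA→C4 (3), StairB→Exit (3), StairC→Exit (5); capacity 2 + 3 + 3 + 5 = 13.

13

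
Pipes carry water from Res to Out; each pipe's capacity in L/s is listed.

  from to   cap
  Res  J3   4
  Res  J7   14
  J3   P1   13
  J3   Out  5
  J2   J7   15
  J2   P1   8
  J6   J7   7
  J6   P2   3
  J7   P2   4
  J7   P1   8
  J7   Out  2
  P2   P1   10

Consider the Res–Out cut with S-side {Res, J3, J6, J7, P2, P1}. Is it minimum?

No — its capacity is 7, but the minimum cut has capacity 6.

Given cut capacity: 5 + 2 = 7.
Augment Res→J3→Out: bottleneck 4, flow now 4.
Augment Res→J7→Out: bottleneck 2, flow now 6.
No augmenting path remains; maximum flow = 6.
In the residual graph, reachable from Res: {Res, J7, P2, P1}.
Min-cut edges: Res→J3 (4), J7→Out (2); capacity 4 + 2 = 6.
Cut capacity 7 exceeds the max flow 6, so it is not minimum.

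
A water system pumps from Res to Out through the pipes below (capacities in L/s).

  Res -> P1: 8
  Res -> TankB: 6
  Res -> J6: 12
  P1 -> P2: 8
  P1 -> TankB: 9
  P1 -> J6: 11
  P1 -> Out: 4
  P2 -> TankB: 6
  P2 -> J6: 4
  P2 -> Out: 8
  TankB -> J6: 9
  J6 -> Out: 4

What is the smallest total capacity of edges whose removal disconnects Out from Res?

12

Augment Res→P1→Out: bottleneck 4, flow now 4.
Augment Res→J6→Out: bottleneck 4, flow now 8.
Augment Res→P1→P2→Out: bottleneck 4, flow now 12.
No augmenting path remains; maximum flow = 12.
By max-flow min-cut, the minimum cut capacity equals the max flow.
In the residual graph, reachable from Res: {Res, TankB, J6}.
Min-cut edges: Res→P1 (8), J6→Out (4); capacity 8 + 4 = 12.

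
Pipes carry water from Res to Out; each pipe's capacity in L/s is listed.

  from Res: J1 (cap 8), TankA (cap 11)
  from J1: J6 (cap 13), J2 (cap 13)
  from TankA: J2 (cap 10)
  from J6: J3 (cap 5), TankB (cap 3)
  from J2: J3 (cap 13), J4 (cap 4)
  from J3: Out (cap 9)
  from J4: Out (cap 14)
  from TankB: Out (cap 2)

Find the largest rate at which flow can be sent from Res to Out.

Augment Res→J1→J6→J3→Out: bottleneck 5, flow now 5.
Augment Res→J1→J6→TankB→Out: bottleneck 2, flow now 7.
Augment Res→J1→J2→J3→Out: bottleneck 1, flow now 8.
Augment Res→TankA→J2→J3→Out: bottleneck 3, flow now 11.
Augment Res→TankA→J2→J4→Out: bottleneck 4, flow now 15.
No augmenting path remains; maximum flow = 15.
In the residual graph, reachable from Res: {Res, J1, TankA, J6, J2, J3, TankB}.
Min-cut edges: J2→J4 (4), J3→Out (9), TankB→Out (2); capacity 4 + 9 + 2 = 15.
This cut is saturated, so no flow can exceed 15.

15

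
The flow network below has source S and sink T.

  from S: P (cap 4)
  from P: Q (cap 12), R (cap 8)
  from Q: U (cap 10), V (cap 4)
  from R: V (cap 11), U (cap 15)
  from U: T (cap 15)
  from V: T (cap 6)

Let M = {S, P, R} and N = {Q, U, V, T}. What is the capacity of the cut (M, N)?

Edges leaving {S, P, R}: P→Q (12), R→U (15), R→V (11).
Cut capacity = 12 + 15 + 11 = 38.

38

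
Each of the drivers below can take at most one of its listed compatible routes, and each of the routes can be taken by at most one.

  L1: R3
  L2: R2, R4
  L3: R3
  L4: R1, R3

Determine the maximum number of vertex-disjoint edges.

3

Unit-capacity flow: source→left, listed edges, right→sink; max matching = max flow.
Augmenting path L1→R3 (+1); matched 1.
Augmenting path L2→R2 (+1); matched 2.
Augmenting path L4→R1 (+1); matched 3.
No augmenting path remains; maximum matching = 3.
König certificate: {L2, L4, R3} is a vertex cover of size 3 (every listed pair touches it), so no matching can be larger.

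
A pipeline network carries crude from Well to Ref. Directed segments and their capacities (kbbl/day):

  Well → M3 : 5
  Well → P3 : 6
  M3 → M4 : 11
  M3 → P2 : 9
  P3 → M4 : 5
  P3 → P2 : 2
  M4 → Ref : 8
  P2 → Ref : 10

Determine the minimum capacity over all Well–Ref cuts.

Augment Well→M3→M4→Ref: bottleneck 5, flow now 5.
Augment Well→P3→M4→Ref: bottleneck 3, flow now 8.
Augment Well→P3→P2→Ref: bottleneck 2, flow now 10.
Augment Well→P3→M4→M3→P2→Ref: bottleneck 1, flow now 11. (uses reverse residual edge)
No augmenting path remains; maximum flow = 11.
By max-flow min-cut, the minimum cut capacity equals the max flow.
In the residual graph, reachable from Well: {Well}.
Min-cut edges: Well→M3 (5), Well→P3 (6); capacity 5 + 6 = 11.

11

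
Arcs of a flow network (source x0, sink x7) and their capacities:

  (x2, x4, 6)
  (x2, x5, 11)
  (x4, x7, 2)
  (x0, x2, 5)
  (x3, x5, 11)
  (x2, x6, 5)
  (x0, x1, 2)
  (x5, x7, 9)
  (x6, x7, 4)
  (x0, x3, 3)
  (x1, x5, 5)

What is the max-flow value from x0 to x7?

Augment x0→x1→x5→x7: bottleneck 2, flow now 2.
Augment x0→x2→x4→x7: bottleneck 2, flow now 4.
Augment x0→x2→x5→x7: bottleneck 3, flow now 7.
Augment x0→x3→x5→x7: bottleneck 3, flow now 10.
No augmenting path remains; maximum flow = 10.
In the residual graph, reachable from x0: {x0}.
Min-cut edges: x0→x1 (2), x0→x2 (5), x0→x3 (3); capacity 2 + 5 + 3 = 10.
This cut is saturated, so no flow can exceed 10.

10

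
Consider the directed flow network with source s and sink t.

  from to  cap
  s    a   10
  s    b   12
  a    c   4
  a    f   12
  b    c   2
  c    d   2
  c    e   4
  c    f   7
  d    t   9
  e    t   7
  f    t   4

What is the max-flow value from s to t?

Augment s→a→f→t: bottleneck 4, flow now 4.
Augment s→a→c→d→t: bottleneck 2, flow now 6.
Augment s→a→c→e→t: bottleneck 2, flow now 8.
Augment s→b→c→e→t: bottleneck 2, flow now 10.
No augmenting path remains; maximum flow = 10.
In the residual graph, reachable from s: {s, a, b, f}.
Min-cut edges: a→c (4), b→c (2), f→t (4); capacity 4 + 2 + 4 = 10.
This cut is saturated, so no flow can exceed 10.

10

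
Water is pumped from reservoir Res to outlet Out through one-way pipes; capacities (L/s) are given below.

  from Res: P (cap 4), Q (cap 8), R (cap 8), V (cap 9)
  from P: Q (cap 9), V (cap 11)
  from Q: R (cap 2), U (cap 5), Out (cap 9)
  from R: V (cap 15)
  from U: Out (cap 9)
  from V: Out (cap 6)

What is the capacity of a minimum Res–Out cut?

Augment Res→Q→Out: bottleneck 8, flow now 8.
Augment Res→V→Out: bottleneck 6, flow now 14.
Augment Res→P→Q→Out: bottleneck 1, flow now 15.
Augment Res→P→Q→U→Out: bottleneck 3, flow now 18.
No augmenting path remains; maximum flow = 18.
By max-flow min-cut, the minimum cut capacity equals the max flow.
In the residual graph, reachable from Res: {Res, R, V}.
Min-cut edges: Res→P (4), Res→Q (8), V→Out (6); capacity 4 + 8 + 6 = 18.

18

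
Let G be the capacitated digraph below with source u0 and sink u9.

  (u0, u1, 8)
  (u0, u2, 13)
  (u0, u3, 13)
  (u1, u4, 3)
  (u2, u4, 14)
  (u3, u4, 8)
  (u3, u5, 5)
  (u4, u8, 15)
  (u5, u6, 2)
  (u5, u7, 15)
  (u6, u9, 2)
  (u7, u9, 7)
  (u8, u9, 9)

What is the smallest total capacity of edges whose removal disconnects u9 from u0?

Augment u0→u1→u4→u8→u9: bottleneck 3, flow now 3.
Augment u0→u2→u4→u8→u9: bottleneck 6, flow now 9.
Augment u0→u3→u5→u6→u9: bottleneck 2, flow now 11.
Augment u0→u3→u5→u7→u9: bottleneck 3, flow now 14.
No augmenting path remains; maximum flow = 14.
By max-flow min-cut, the minimum cut capacity equals the max flow.
In the residual graph, reachable from u0: {u0, u1, u2, u3, u4, u8}.
Min-cut edges: u3→u5 (5), u8→u9 (9); capacity 5 + 9 = 14.

14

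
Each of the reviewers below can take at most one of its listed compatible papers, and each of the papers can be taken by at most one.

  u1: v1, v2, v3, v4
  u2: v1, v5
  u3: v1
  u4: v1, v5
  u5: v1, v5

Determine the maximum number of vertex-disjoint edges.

3

Unit-capacity flow: source→left, listed edges, right→sink; max matching = max flow.
Augmenting path u1→v1 (+1); matched 1.
Augmenting path u2→v5 (+1); matched 2.
Augmenting path u3→v1→u1→v2 (+1); matched 3.
No augmenting path remains; maximum matching = 3.
König certificate: {u1, v1, v5} is a vertex cover of size 3 (every listed pair touches it), so no matching can be larger.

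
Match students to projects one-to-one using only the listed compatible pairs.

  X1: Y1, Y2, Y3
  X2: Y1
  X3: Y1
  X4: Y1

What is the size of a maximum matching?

Unit-capacity flow: source→left, listed edges, right→sink; max matching = max flow.
Augmenting path X1→Y1 (+1); matched 1.
Augmenting path X2→Y1→X1→Y2 (+1); matched 2.
No augmenting path remains; maximum matching = 2.
König certificate: {X1, Y1} is a vertex cover of size 2 (every listed pair touches it), so no matching can be larger.

2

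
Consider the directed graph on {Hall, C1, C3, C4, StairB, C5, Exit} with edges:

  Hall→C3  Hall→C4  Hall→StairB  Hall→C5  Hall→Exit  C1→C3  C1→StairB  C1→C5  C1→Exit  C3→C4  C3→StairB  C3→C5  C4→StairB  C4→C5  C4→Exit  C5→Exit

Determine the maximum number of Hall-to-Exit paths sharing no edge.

3

Assign every edge capacity 1; by Menger, the answer equals the max flow.
Path Hall→Exit (+1); total 1.
Path Hall→C4→Exit (+1); total 2.
Path Hall→C5→Exit (+1); total 3.
No residual Hall→Exit path; max flow = 3.
Certifying cut of size 3: {C4→Exit, C5→Exit, Hall→Exit}.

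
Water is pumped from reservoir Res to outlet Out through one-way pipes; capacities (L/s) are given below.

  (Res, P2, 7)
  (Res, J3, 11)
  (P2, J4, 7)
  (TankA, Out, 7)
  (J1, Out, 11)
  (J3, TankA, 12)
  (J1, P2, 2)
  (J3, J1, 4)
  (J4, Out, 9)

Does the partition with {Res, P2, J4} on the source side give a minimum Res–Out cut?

No — its capacity is 20, but the minimum cut has capacity 18.

Given cut capacity: 11 + 9 = 20.
Augment Res→P2→J4→Out: bottleneck 7, flow now 7.
Augment Res→J3→TankA→Out: bottleneck 7, flow now 14.
Augment Res→J3→J1→Out: bottleneck 4, flow now 18.
No augmenting path remains; maximum flow = 18.
In the residual graph, reachable from Res: {Res}.
Min-cut edges: Res→P2 (7), Res→J3 (11); capacity 7 + 11 = 18.
Cut capacity 20 exceeds the max flow 18, so it is not minimum.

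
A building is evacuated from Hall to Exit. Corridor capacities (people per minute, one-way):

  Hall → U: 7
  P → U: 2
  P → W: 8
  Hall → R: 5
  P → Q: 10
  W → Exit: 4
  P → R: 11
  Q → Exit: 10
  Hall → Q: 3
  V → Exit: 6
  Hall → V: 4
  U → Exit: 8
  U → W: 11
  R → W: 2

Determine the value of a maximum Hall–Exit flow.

16

Augment Hall→Q→Exit: bottleneck 3, flow now 3.
Augment Hall→U→Exit: bottleneck 7, flow now 10.
Augment Hall→V→Exit: bottleneck 4, flow now 14.
Augment Hall→R→W→Exit: bottleneck 2, flow now 16.
No augmenting path remains; maximum flow = 16.
In the residual graph, reachable from Hall: {Hall, R}.
Min-cut edges: Hall→Q (3), Hall→U (7), Hall→V (4), R→W (2); capacity 3 + 7 + 4 + 2 = 16.
This cut is saturated, so no flow can exceed 16.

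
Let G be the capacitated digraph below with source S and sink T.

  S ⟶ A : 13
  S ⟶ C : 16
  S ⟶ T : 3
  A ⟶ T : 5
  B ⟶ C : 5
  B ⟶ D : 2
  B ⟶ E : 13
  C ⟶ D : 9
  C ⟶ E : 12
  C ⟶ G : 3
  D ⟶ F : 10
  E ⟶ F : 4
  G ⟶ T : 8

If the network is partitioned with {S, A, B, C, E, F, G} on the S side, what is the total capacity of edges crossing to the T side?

Edges leaving {S, A, B, C, E, F, G}: S→T (3), A→T (5), B→D (2), C→D (9), G→T (8).
Cut capacity = 3 + 5 + 2 + 9 + 8 = 27.

27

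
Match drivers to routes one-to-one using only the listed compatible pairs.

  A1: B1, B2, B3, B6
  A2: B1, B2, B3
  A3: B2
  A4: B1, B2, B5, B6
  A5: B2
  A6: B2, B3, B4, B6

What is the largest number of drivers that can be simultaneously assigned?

Unit-capacity flow: source→left, listed edges, right→sink; max matching = max flow.
Augmenting path A1→B1 (+1); matched 1.
Augmenting path A2→B2 (+1); matched 2.
Augmenting path A4→B5 (+1); matched 3.
Augmenting path A6→B3 (+1); matched 4.
Augmenting path A3→B2→A2→B1→A1→B6 (+1); matched 5.
No augmenting path remains; maximum matching = 5.
König certificate: {A1, A2, A4, A6, B2} is a vertex cover of size 5 (every listed pair touches it), so no matching can be larger.

5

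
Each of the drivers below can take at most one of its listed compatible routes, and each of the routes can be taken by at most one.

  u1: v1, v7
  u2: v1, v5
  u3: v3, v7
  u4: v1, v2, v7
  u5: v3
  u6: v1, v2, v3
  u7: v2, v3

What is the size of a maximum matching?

Unit-capacity flow: source→left, listed edges, right→sink; max matching = max flow.
Augmenting path u1→v1 (+1); matched 1.
Augmenting path u2→v5 (+1); matched 2.
Augmenting path u3→v3 (+1); matched 3.
Augmenting path u4→v2 (+1); matched 4.
Augmenting path u5→v3→u3→v7 (+1); matched 5.
No augmenting path remains; maximum matching = 5.
König certificate: {u2, v1, v2, v3, v7} is a vertex cover of size 5 (every listed pair touches it), so no matching can be larger.

5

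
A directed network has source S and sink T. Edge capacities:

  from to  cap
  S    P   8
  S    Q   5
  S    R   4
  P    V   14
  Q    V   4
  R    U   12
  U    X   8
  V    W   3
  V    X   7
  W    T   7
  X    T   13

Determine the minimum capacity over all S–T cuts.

Augment S→P→V→W→T: bottleneck 3, flow now 3.
Augment S→P→V→X→T: bottleneck 5, flow now 8.
Augment S→Q→V→X→T: bottleneck 2, flow now 10.
Augment S→R→U→X→T: bottleneck 4, flow now 14.
No augmenting path remains; maximum flow = 14.
By max-flow min-cut, the minimum cut capacity equals the max flow.
In the residual graph, reachable from S: {S, P, Q, V}.
Min-cut edges: S→R (4), V→W (3), V→X (7); capacity 4 + 3 + 7 = 14.

14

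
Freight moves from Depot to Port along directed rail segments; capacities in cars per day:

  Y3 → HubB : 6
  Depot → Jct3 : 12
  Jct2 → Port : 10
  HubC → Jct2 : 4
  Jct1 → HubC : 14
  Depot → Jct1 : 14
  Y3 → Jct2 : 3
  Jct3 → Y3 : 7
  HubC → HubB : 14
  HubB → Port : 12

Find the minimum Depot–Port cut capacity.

Augment Depot→Jct1→HubC→Jct2→Port: bottleneck 4, flow now 4.
Augment Depot→Jct1→HubC→HubB→Port: bottleneck 10, flow now 14.
Augment Depot→Jct3→Y3→Jct2→Port: bottleneck 3, flow now 17.
Augment Depot→Jct3→Y3→HubB→Port: bottleneck 2, flow now 19.
No augmenting path remains; maximum flow = 19.
By max-flow min-cut, the minimum cut capacity equals the max flow.
In the residual graph, reachable from Depot: {Depot, Jct1, Jct3, Y3, HubC, HubB}.
Min-cut edges: Y3→Jct2 (3), HubC→Jct2 (4), HubB→Port (12); capacity 3 + 4 + 12 = 19.

19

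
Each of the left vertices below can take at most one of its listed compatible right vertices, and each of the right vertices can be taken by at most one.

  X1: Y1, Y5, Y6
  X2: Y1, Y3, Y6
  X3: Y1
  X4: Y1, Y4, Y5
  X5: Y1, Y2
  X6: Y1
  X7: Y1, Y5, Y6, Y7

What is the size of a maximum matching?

Unit-capacity flow: source→left, listed edges, right→sink; max matching = max flow.
Augmenting path X1→Y1 (+1); matched 1.
Augmenting path X2→Y3 (+1); matched 2.
Augmenting path X4→Y4 (+1); matched 3.
Augmenting path X5→Y2 (+1); matched 4.
Augmenting path X7→Y5 (+1); matched 5.
Augmenting path X3→Y1→X1→Y6 (+1); matched 6.
No augmenting path remains; maximum matching = 6.
König certificate: {X1, X2, X4, X5, X7, Y1} is a vertex cover of size 6 (every listed pair touches it), so no matching can be larger.

6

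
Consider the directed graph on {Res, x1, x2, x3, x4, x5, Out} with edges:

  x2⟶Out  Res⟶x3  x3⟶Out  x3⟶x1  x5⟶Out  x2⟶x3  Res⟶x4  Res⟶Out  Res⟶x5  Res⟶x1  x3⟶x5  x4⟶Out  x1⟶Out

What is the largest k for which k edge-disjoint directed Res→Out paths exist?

Assign every edge capacity 1; by Menger, the answer equals the max flow.
Path Res→Out (+1); total 1.
Path Res→x1→Out (+1); total 2.
Path Res→x3→Out (+1); total 3.
Path Res→x4→Out (+1); total 4.
Path Res→x5→Out (+1); total 5.
No residual Res→Out path; max flow = 5.
Certifying cut of size 5: {Res→Out, Res→x1, Res→x3, Res→x4, Res→x5}.

5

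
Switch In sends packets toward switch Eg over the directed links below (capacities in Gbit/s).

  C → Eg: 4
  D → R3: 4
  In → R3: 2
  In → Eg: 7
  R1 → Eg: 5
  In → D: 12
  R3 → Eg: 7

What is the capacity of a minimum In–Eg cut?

13

Augment In→Eg: bottleneck 7, flow now 7.
Augment In→R3→Eg: bottleneck 2, flow now 9.
Augment In→D→R3→Eg: bottleneck 4, flow now 13.
No augmenting path remains; maximum flow = 13.
By max-flow min-cut, the minimum cut capacity equals the max flow.
In the residual graph, reachable from In: {In, D}.
Min-cut edges: In→R3 (2), In→Eg (7), D→R3 (4); capacity 2 + 7 + 4 = 13.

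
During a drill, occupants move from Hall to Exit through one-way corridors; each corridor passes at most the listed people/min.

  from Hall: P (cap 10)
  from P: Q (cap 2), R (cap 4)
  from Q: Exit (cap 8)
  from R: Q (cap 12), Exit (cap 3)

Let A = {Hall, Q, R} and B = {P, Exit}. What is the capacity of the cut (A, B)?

21

Edges leaving {Hall, Q, R}: Hall→P (10), Q→Exit (8), R→Exit (3).
Cut capacity = 10 + 8 + 3 = 21.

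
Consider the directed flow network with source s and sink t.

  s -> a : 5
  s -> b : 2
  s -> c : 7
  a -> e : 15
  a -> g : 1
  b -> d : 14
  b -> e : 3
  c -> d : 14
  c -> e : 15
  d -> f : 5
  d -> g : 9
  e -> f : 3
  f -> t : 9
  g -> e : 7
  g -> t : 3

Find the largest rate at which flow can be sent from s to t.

11

Augment s→a→g→t: bottleneck 1, flow now 1.
Augment s→a→e→f→t: bottleneck 3, flow now 4.
Augment s→b→d→f→t: bottleneck 2, flow now 6.
Augment s→c→d→f→t: bottleneck 3, flow now 9.
Augment s→c→d→g→t: bottleneck 2, flow now 11.
No augmenting path remains; maximum flow = 11.
In the residual graph, reachable from s: {s, a, b, c, d, e, g}.
Min-cut edges: d→f (5), e→f (3), g→t (3); capacity 5 + 3 + 3 = 11.
This cut is saturated, so no flow can exceed 11.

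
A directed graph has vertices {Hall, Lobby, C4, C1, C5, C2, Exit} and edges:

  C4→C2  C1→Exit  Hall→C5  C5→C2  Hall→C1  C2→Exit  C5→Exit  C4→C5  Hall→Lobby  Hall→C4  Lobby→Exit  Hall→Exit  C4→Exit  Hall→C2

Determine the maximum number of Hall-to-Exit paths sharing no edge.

6

Assign every edge capacity 1; by Menger, the answer equals the max flow.
Path Hall→Exit (+1); total 1.
Path Hall→Lobby→Exit (+1); total 2.
Path Hall→C4→Exit (+1); total 3.
Path Hall→C1→Exit (+1); total 4.
Path Hall→C5→Exit (+1); total 5.
Path Hall→C2→Exit (+1); total 6.
No residual Hall→Exit path; max flow = 6.
Certifying cut of size 6: {Hall→C1, Hall→C2, Hall→C4, Hall→C5, Hall→Exit, Hall→Lobby}.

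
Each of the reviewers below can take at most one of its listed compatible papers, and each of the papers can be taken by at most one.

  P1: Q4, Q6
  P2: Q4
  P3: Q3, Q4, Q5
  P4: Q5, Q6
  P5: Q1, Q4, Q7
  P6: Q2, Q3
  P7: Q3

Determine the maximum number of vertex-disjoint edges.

6

Unit-capacity flow: source→left, listed edges, right→sink; max matching = max flow.
Augmenting path P1→Q4 (+1); matched 1.
Augmenting path P3→Q3 (+1); matched 2.
Augmenting path P4→Q5 (+1); matched 3.
Augmenting path P5→Q1 (+1); matched 4.
Augmenting path P6→Q2 (+1); matched 5.
Augmenting path P2→Q4→P1→Q6 (+1); matched 6.
No augmenting path remains; maximum matching = 6.
König certificate: {P5, P6, Q3, Q4, Q5, Q6} is a vertex cover of size 6 (every listed pair touches it), so no matching can be larger.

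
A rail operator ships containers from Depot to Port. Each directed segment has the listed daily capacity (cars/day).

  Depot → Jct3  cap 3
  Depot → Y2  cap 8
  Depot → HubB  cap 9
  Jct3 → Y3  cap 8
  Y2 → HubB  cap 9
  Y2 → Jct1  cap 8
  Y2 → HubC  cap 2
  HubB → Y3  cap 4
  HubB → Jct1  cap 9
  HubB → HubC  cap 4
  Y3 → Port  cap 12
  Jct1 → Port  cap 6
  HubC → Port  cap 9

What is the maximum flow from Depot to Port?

19

Augment Depot→Jct3→Y3→Port: bottleneck 3, flow now 3.
Augment Depot→Y2→Jct1→Port: bottleneck 6, flow now 9.
Augment Depot→Y2→HubC→Port: bottleneck 2, flow now 11.
Augment Depot→HubB→Y3→Port: bottleneck 4, flow now 15.
Augment Depot→HubB→HubC→Port: bottleneck 4, flow now 19.
No augmenting path remains; maximum flow = 19.
In the residual graph, reachable from Depot: {Depot, Y2, HubB, Jct1}.
Min-cut edges: Depot→Jct3 (3), Y2→HubC (2), HubB→Y3 (4), HubB→HubC (4), Jct1→Port (6); capacity 3 + 2 + 4 + 4 + 6 = 19.
This cut is saturated, so no flow can exceed 19.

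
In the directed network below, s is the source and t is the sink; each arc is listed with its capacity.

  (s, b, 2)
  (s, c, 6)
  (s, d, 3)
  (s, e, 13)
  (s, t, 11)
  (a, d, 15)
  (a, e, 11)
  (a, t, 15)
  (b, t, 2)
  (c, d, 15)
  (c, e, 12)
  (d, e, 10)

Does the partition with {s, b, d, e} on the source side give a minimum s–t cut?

No — its capacity is 19, but the minimum cut has capacity 13.

Given cut capacity: 6 + 11 + 2 = 19.
Augment s→t: bottleneck 11, flow now 11.
Augment s→b→t: bottleneck 2, flow now 13.
No augmenting path remains; maximum flow = 13.
In the residual graph, reachable from s: {s, c, d, e}.
Min-cut edges: s→b (2), s→t (11); capacity 2 + 11 = 13.
Cut capacity 19 exceeds the max flow 13, so it is not minimum.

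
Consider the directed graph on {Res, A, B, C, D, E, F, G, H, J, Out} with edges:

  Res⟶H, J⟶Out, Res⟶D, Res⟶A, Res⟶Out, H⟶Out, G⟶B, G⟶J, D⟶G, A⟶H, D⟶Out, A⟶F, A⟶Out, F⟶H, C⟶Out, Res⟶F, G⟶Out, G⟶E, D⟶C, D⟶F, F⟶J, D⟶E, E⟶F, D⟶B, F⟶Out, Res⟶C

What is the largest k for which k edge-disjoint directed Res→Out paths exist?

6

Assign every edge capacity 1; by Menger, the answer equals the max flow.
Path Res→Out (+1); total 1.
Path Res→A→Out (+1); total 2.
Path Res→C→Out (+1); total 3.
Path Res→D→Out (+1); total 4.
Path Res→F→Out (+1); total 5.
Path Res→H→Out (+1); total 6.
No residual Res→Out path; max flow = 6.
Certifying cut of size 6: {Res→A, Res→C, Res→D, Res→F, Res→H, Res→Out}.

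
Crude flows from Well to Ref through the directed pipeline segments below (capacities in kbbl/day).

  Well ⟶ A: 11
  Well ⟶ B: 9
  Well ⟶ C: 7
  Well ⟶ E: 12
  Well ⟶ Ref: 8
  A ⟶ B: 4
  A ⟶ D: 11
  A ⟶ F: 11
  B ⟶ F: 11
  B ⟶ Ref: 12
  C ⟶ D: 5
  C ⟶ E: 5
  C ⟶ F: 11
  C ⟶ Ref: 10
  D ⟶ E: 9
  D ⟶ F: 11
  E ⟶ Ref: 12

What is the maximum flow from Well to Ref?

39

Augment Well→Ref: bottleneck 8, flow now 8.
Augment Well→B→Ref: bottleneck 9, flow now 17.
Augment Well→C→Ref: bottleneck 7, flow now 24.
Augment Well→E→Ref: bottleneck 12, flow now 36.
Augment Well→A→B→Ref: bottleneck 3, flow now 39.
No augmenting path remains; maximum flow = 39.
In the residual graph, reachable from Well: {Well, A, B, D, E, F}.
Min-cut edges: Well→C (7), Well→Ref (8), B→Ref (12), E→Ref (12); capacity 7 + 8 + 12 + 12 = 39.
This cut is saturated, so no flow can exceed 39.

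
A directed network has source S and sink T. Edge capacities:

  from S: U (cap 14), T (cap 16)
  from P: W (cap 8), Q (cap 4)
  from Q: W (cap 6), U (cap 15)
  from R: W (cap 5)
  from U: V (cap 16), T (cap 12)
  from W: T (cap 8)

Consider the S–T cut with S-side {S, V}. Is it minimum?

No — its capacity is 30, but the minimum cut has capacity 28.

Given cut capacity: 14 + 16 = 30.
Augment S→T: bottleneck 16, flow now 16.
Augment S→U→T: bottleneck 12, flow now 28.
No augmenting path remains; maximum flow = 28.
In the residual graph, reachable from S: {S, U, V}.
Min-cut edges: S→T (16), U→T (12); capacity 16 + 12 = 28.
Cut capacity 30 exceeds the max flow 28, so it is not minimum.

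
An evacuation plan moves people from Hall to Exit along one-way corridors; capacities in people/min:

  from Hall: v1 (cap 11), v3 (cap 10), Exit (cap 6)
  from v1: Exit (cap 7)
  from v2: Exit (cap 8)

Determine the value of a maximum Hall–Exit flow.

13

Augment Hall→Exit: bottleneck 6, flow now 6.
Augment Hall→v1→Exit: bottleneck 7, flow now 13.
No augmenting path remains; maximum flow = 13.
In the residual graph, reachable from Hall: {Hall, v1, v3}.
Min-cut edges: Hall→Exit (6), v1→Exit (7); capacity 6 + 7 = 13.
This cut is saturated, so no flow can exceed 13.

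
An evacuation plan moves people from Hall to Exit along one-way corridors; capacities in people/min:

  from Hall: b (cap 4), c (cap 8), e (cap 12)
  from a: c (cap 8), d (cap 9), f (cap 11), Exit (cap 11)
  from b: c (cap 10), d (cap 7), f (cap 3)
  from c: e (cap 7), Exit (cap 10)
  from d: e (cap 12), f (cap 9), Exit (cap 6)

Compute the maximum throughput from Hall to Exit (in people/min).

Augment Hall→c→Exit: bottleneck 8, flow now 8.
Augment Hall→b→c→Exit: bottleneck 2, flow now 10.
Augment Hall→b→d→Exit: bottleneck 2, flow now 12.
No augmenting path remains; maximum flow = 12.
In the residual graph, reachable from Hall: {Hall, e}.
Min-cut edges: Hall→b (4), Hall→c (8); capacity 4 + 8 = 12.
This cut is saturated, so no flow can exceed 12.

12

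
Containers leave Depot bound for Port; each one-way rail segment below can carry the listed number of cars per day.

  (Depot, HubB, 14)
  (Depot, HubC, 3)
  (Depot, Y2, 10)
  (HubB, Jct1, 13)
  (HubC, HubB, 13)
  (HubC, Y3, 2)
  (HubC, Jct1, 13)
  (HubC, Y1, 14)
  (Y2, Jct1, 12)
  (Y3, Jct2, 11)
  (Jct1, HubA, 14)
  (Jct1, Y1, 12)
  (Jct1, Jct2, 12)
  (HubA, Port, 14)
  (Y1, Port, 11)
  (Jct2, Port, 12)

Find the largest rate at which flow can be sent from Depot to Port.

26

Augment Depot→HubC→Y1→Port: bottleneck 3, flow now 3.
Augment Depot→HubB→Jct1→HubA→Port: bottleneck 13, flow now 16.
Augment Depot→Y2→Jct1→HubA→Port: bottleneck 1, flow now 17.
Augment Depot→Y2→Jct1→Y1→Port: bottleneck 8, flow now 25.
Augment Depot→Y2→Jct1→Jct2→Port: bottleneck 1, flow now 26.
No augmenting path remains; maximum flow = 26.
In the residual graph, reachable from Depot: {Depot, HubB}.
Min-cut edges: Depot→HubC (3), Depot→Y2 (10), HubB→Jct1 (13); capacity 3 + 10 + 13 = 26.
This cut is saturated, so no flow can exceed 26.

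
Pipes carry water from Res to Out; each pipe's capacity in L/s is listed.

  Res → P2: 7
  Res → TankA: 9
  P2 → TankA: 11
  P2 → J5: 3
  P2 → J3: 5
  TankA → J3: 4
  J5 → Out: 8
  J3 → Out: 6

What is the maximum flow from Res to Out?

Augment Res→P2→J5→Out: bottleneck 3, flow now 3.
Augment Res→P2→J3→Out: bottleneck 4, flow now 7.
Augment Res→TankA→J3→Out: bottleneck 2, flow now 9.
No augmenting path remains; maximum flow = 9.
In the residual graph, reachable from Res: {Res, P2, TankA, J3}.
Min-cut edges: P2→J5 (3), J3→Out (6); capacity 3 + 6 = 9.
This cut is saturated, so no flow can exceed 9.

9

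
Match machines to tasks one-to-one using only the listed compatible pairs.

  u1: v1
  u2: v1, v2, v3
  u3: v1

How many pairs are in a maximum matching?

2

Unit-capacity flow: source→left, listed edges, right→sink; max matching = max flow.
Augmenting path u1→v1 (+1); matched 1.
Augmenting path u2→v2 (+1); matched 2.
No augmenting path remains; maximum matching = 2.
König certificate: {u2, v1} is a vertex cover of size 2 (every listed pair touches it), so no matching can be larger.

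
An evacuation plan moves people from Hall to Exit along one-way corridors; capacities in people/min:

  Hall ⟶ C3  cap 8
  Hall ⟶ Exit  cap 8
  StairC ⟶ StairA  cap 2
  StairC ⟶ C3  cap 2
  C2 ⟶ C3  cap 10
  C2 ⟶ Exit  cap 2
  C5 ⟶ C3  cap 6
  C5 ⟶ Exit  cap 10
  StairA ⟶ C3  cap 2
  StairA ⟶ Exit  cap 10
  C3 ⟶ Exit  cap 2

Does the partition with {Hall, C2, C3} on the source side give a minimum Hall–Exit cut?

No — its capacity is 12, but the minimum cut has capacity 10.

Given cut capacity: 8 + 2 + 2 = 12.
Augment Hall→Exit: bottleneck 8, flow now 8.
Augment Hall→C3→Exit: bottleneck 2, flow now 10.
No augmenting path remains; maximum flow = 10.
In the residual graph, reachable from Hall: {Hall, C3}.
Min-cut edges: Hall→Exit (8), C3→Exit (2); capacity 8 + 2 = 10.
Cut capacity 12 exceeds the max flow 10, so it is not minimum.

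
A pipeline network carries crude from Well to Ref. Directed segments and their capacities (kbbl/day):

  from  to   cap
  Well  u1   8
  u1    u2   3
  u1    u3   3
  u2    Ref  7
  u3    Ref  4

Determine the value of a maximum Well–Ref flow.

Augment Well→u1→u2→Ref: bottleneck 3, flow now 3.
Augment Well→u1→u3→Ref: bottleneck 3, flow now 6.
No augmenting path remains; maximum flow = 6.
In the residual graph, reachable from Well: {Well, u1}.
Min-cut edges: u1→u2 (3), u1→u3 (3); capacity 3 + 3 = 6.
This cut is saturated, so no flow can exceed 6.

6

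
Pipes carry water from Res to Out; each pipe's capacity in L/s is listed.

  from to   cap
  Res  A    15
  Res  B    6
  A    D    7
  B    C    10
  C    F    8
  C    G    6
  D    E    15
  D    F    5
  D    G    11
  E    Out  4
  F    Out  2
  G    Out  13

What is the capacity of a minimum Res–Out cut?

Augment Res→A→D→E→Out: bottleneck 4, flow now 4.
Augment Res→A→D→F→Out: bottleneck 2, flow now 6.
Augment Res→A→D→G→Out: bottleneck 1, flow now 7.
Augment Res→B→C→G→Out: bottleneck 6, flow now 13.
No augmenting path remains; maximum flow = 13.
By max-flow min-cut, the minimum cut capacity equals the max flow.
In the residual graph, reachable from Res: {Res, A}.
Min-cut edges: Res→B (6), A→D (7); capacity 6 + 7 = 13.

13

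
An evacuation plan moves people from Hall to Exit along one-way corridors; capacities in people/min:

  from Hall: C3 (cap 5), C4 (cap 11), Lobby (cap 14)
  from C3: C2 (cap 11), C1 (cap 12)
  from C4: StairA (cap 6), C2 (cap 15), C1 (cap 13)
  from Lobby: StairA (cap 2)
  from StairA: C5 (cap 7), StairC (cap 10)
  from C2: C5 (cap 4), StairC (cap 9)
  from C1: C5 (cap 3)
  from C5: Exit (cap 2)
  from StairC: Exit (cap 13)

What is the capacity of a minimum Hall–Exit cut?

Augment Hall→C3→C2→C5→Exit: bottleneck 2, flow now 2.
Augment Hall→C3→C2→StairC→Exit: bottleneck 3, flow now 5.
Augment Hall→C4→StairA→StairC→Exit: bottleneck 6, flow now 11.
Augment Hall→C4→C2→StairC→Exit: bottleneck 4, flow now 15.
No augmenting path remains; maximum flow = 15.
By max-flow min-cut, the minimum cut capacity equals the max flow.
In the residual graph, reachable from Hall: {Hall, C3, C4, Lobby, StairA, C2, C1, C5, StairC}.
Min-cut edges: C5→Exit (2), StairC→Exit (13); capacity 2 + 13 = 15.

15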